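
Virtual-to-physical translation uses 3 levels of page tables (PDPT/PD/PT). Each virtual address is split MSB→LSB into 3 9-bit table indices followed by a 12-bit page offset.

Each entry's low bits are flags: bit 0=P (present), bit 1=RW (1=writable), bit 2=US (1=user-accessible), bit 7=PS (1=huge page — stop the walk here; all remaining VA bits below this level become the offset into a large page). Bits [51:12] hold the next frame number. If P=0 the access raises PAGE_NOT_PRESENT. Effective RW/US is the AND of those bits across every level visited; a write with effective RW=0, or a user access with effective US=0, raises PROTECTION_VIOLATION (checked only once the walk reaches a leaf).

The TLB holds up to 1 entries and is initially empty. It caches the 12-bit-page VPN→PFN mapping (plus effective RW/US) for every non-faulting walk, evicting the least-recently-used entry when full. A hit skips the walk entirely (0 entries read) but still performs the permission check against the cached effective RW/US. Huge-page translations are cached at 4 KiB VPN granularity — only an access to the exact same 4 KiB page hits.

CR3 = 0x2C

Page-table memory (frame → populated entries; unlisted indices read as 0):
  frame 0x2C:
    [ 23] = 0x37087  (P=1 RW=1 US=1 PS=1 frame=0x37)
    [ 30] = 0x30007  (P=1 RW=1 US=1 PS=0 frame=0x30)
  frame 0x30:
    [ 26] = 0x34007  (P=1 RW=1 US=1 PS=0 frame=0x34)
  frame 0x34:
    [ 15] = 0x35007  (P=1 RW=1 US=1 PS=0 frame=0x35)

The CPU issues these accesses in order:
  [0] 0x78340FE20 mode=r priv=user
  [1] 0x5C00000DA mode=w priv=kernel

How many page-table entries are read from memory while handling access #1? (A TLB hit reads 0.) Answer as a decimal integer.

Per-access translation:
#0 VA=0x78340FE20 (r,user):
  [0] read 0x2C idx=30: raw=0x30007 flags P=1 W=1 U=1 S=0
  [1] read 0x30 idx=26: raw=0x34007 flags P=1 W=1 U=1 S=0
  [2] read 0x34 idx=15: raw=0x35007 flags P=1 W=1 U=1 S=0
  → PA=0x35E20  (3 entries read)
#1 VA=0x5C00000DA (w,kernel):
  [0] read 0x2C idx=23: raw=0x37087 flags P=1 W=1 U=1 S=1
  → PA=0x370DA (huge @L0)  (1 entries read)

Entries read for #1: 1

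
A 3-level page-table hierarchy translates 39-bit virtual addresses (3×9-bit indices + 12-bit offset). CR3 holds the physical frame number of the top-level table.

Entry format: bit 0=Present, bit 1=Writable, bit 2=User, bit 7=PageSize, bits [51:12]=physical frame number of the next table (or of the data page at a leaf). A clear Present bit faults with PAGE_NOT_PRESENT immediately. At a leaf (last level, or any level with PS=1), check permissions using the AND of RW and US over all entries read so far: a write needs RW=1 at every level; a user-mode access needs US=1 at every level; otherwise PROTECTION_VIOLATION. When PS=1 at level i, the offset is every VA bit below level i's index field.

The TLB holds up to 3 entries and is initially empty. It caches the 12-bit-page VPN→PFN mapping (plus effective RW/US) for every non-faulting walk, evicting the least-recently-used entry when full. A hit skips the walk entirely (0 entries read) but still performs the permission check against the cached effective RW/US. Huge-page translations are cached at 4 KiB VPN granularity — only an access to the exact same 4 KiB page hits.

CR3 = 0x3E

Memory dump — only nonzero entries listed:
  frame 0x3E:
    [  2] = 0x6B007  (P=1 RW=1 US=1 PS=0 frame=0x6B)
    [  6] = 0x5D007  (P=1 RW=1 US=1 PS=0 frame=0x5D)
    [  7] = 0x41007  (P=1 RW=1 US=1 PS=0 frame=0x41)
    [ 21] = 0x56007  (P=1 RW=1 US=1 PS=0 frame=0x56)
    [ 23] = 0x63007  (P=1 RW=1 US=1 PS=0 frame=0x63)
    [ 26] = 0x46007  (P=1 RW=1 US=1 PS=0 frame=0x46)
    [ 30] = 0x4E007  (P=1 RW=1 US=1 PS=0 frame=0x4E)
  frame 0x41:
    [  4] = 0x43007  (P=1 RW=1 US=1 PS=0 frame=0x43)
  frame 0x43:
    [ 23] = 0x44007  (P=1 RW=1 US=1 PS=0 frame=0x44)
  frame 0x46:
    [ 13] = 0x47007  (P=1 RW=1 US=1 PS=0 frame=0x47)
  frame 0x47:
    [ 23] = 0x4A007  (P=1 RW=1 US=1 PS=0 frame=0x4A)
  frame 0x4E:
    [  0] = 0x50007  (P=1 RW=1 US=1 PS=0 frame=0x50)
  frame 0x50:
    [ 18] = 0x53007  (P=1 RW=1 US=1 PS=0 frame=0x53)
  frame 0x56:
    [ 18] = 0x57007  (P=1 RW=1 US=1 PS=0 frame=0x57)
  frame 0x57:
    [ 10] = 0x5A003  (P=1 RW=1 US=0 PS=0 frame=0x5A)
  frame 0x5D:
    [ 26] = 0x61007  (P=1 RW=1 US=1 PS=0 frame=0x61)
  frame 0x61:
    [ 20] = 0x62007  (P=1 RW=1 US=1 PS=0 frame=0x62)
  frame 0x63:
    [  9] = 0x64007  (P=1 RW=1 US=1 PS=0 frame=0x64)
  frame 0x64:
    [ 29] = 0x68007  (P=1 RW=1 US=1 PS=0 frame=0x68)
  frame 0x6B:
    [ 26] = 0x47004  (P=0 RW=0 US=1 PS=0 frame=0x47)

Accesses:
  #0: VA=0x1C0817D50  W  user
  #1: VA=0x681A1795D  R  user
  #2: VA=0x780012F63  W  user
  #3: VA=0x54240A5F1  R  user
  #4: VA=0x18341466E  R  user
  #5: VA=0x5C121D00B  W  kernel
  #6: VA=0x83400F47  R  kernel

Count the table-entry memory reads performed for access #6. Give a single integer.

Trace:
#0 VA=0x1C0817D50 (w,user):
  [0] read 0x3E idx=7: raw=0x41007 flags P=1 W=1 U=1 S=0
  [1] read 0x41 idx=4: raw=0x43007 flags P=1 W=1 U=1 S=0
  [2] read 0x43 idx=23: raw=0x44007 flags P=1 W=1 U=1 S=0
  → PA=0x44D50  (3 entries read)
#1 VA=0x681A1795D (r,user):
  [0] read 0x3E idx=26: raw=0x46007 flags P=1 W=1 U=1 S=0
  [1] read 0x46 idx=13: raw=0x47007 flags P=1 W=1 U=1 S=0
  [2] read 0x47 idx=23: raw=0x4A007 flags P=1 W=1 U=1 S=0
  → PA=0x4A95D  (3 entries read)
#2 VA=0x780012F63 (w,user):
  [0] read 0x3E idx=30: raw=0x4E007 flags P=1 W=1 U=1 S=0
  [1] read 0x4E idx=0: raw=0x50007 flags P=1 W=1 U=1 S=0
  [2] read 0x50 idx=18: raw=0x53007 flags P=1 W=1 U=1 S=0
  → PA=0x53F63  (3 entries read)
#3 VA=0x54240A5F1 (r,user):
  [0] read 0x3E idx=21: raw=0x56007 flags P=1 W=1 U=1 S=0
  [1] read 0x56 idx=18: raw=0x57007 flags P=1 W=1 U=1 S=0
  [2] read 0x57 idx=10: raw=0x5A003 flags P=1 W=1 U=0 S=0
  ⇒ fault: PROTECTION_VIOLATION  — 3 lookups
#4 VA=0x18341466E (r,user):
  [0] read 0x3E idx=6: raw=0x5D007 flags P=1 W=1 U=1 S=0
  [1] read 0x5D idx=26: raw=0x61007 flags P=1 W=1 U=1 S=0
  [2] read 0x61 idx=20: raw=0x62007 flags P=1 W=1 U=1 S=0
  → PA=0x6266E  (3 entries read)
#5 VA=0x5C121D00B (w,kernel):
  [0] read 0x3E idx=23: raw=0x63007 flags P=1 W=1 U=1 S=0
  [1] read 0x63 idx=9: raw=0x64007 flags P=1 W=1 U=1 S=0
  [2] read 0x64 idx=29: raw=0x68007 flags P=1 W=1 U=1 S=0
  → PA=0x6800B  (3 entries read)
#6 VA=0x83400F47 (r,kernel):
  [0] read 0x3E idx=2: raw=0x6B007 flags P=1 W=1 U=1 S=0
  [1] read 0x6B idx=26: raw=0x47004 flags P=0 W=0 U=1 S=0
  ⇒ fault: PAGE_NOT_PRESENT  — 2 lookups

Entries read for #6: 2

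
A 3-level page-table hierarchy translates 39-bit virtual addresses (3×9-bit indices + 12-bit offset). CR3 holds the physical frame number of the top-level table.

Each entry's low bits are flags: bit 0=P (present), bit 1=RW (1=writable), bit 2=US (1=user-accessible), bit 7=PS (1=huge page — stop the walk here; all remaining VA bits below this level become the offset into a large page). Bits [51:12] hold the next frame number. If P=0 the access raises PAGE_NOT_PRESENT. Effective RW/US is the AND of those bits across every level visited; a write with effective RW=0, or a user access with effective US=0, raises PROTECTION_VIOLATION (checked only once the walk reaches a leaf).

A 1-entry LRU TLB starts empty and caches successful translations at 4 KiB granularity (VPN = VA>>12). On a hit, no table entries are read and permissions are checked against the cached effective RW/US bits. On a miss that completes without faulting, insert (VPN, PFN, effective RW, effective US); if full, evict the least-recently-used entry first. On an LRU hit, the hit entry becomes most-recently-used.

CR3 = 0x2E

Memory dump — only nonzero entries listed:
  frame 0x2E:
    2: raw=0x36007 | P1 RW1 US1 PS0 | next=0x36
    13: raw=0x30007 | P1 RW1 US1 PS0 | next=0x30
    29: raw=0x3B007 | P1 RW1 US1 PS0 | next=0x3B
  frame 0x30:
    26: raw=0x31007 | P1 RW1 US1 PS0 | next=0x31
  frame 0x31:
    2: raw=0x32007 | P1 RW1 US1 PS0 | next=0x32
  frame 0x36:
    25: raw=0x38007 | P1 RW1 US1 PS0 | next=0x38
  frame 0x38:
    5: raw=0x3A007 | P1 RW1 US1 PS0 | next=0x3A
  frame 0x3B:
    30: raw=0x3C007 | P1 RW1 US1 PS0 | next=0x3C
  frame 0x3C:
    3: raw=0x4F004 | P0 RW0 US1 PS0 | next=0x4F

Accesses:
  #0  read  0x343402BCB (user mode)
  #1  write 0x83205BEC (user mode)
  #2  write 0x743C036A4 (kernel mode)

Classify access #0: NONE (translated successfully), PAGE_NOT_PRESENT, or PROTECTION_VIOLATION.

Trace:
#0 VA=0x343402BCB (r,user):
  lvl0: tbl 0x2E, slot 13 ⇒ 0x30007 (P1/RW1/US1/PS0)
  lvl1: tbl 0x30, slot 26 ⇒ 0x31007 (P1/RW1/US1/PS0)
  lvl2: tbl 0x31, slot 2 ⇒ 0x32007 (P1/RW1/US1/PS0)
  ⇒ phys 0x32BCB  [3 reads]
#1 VA=0x83205BEC (w,user):
  lvl0: tbl 0x2E, slot 2 ⇒ 0x36007 (P1/RW1/US1/PS0)
  lvl1: tbl 0x36, slot 25 ⇒ 0x38007 (P1/RW1/US1/PS0)
  lvl2: tbl 0x38, slot 5 ⇒ 0x3A007 (P1/RW1/US1/PS0)
  ⇒ phys 0x3ABEC  [3 reads]
#2 VA=0x743C036A4 (w,kernel):
  lvl0: tbl 0x2E, slot 29 ⇒ 0x3B007 (P1/RW1/US1/PS0)
  lvl1: tbl 0x3B, slot 30 ⇒ 0x3C007 (P1/RW1/US1/PS0)
  lvl2: tbl 0x3C, slot 3 ⇒ 0x4F004 (P0/RW0/US1/PS0)
  → PAGE_NOT_PRESENT  (3 entries read)

Access #0 fault: NONE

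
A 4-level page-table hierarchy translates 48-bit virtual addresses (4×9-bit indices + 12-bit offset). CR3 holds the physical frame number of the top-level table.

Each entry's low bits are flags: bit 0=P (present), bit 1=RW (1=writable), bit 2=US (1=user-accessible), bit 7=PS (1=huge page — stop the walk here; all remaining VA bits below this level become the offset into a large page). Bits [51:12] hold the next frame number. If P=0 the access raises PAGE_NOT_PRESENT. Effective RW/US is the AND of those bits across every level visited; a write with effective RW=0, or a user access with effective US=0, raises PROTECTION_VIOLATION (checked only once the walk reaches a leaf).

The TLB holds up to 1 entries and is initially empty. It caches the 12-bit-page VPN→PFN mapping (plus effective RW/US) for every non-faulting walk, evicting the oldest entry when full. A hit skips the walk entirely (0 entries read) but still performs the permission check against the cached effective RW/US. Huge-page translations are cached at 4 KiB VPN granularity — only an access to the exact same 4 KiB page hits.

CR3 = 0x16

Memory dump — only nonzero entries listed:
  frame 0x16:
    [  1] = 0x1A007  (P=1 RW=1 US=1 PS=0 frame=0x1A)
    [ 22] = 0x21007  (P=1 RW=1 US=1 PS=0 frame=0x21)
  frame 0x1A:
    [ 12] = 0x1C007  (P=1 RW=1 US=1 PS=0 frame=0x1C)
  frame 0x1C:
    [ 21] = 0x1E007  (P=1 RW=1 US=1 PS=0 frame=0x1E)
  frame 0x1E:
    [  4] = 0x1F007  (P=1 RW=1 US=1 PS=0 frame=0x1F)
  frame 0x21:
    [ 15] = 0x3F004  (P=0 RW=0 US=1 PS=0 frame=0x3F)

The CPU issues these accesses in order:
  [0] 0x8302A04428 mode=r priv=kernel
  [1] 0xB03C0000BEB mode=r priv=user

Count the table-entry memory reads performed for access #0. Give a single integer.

Per-access translation:
#0 VA=0x8302A04428 (r,kernel):
  L0: frame=0x16 idx=1 entry=0x1A007 [P=1 RW=1 US=1 PS=0]
  L1: frame=0x1A idx=12 entry=0x1C007 [P=1 RW=1 US=1 PS=0]
  L2: frame=0x1C idx=21 entry=0x1E007 [P=1 RW=1 US=1 PS=0]
  L3: frame=0x1E idx=4 entry=0x1F007 [P=1 RW=1 US=1 PS=0]
  → PA=0x1F428  (4 entries read)
#1 VA=0xB03C0000BEB (r,user):
  L0: frame=0x16 idx=22 entry=0x21007 [P=1 RW=1 US=1 PS=0]
  L1: frame=0x21 idx=15 entry=0x3F004 [P=0 RW=0 US=1 PS=0]
  ✗ PAGE_NOT_PRESENT  [2 reads]

Entries read for #0: 4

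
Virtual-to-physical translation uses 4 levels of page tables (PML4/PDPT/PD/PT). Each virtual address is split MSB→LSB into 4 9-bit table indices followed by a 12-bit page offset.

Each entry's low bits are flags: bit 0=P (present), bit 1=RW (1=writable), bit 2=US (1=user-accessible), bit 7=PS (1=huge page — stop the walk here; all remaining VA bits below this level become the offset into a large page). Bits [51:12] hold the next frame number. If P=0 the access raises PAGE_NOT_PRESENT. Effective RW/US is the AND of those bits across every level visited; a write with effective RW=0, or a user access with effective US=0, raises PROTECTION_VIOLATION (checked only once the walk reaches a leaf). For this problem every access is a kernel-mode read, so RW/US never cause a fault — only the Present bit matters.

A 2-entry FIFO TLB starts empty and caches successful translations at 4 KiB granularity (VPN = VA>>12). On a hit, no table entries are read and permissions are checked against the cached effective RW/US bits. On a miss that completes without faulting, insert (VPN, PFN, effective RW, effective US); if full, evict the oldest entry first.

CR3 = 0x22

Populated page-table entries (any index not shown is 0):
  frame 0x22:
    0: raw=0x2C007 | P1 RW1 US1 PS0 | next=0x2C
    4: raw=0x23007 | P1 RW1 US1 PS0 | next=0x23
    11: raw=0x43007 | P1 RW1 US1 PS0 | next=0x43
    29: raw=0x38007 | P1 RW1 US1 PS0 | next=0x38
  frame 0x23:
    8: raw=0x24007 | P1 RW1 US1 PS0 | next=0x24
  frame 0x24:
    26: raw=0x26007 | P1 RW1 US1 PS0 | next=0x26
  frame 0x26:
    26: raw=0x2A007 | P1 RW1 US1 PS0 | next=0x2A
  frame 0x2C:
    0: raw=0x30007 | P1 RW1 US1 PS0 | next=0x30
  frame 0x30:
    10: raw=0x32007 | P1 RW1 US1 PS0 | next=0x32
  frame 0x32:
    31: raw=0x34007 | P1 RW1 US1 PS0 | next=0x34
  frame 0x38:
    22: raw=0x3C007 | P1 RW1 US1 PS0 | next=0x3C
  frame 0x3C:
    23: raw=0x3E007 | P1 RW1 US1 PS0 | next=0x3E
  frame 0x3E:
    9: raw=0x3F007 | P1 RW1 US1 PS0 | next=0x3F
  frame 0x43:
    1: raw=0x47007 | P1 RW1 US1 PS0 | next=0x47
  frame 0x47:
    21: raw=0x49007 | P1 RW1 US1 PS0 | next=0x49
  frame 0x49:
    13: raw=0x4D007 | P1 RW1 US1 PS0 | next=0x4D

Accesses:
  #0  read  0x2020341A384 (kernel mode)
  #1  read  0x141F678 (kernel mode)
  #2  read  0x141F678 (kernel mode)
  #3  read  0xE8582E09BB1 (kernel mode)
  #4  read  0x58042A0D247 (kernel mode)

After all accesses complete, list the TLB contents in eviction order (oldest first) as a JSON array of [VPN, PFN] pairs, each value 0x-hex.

Walk each access:
#0 VA=0x2020341A384 (r,kernel):
  [0] read 0x22 idx=4: raw=0x23007 flags P=1 W=1 U=1 S=0
  [1] read 0x23 idx=8: raw=0x24007 flags P=1 W=1 U=1 S=0
  [2] read 0x24 idx=26: raw=0x26007 flags P=1 W=1 U=1 S=0
  [3] read 0x26 idx=26: raw=0x2A007 flags P=1 W=1 U=1 S=0
  → PA=0x2A384  (4 entries read)
#1 VA=0x141F678 (r,kernel):
  [0] read 0x22 idx=0: raw=0x2C007 flags P=1 W=1 U=1 S=0
  [1] read 0x2C idx=0: raw=0x30007 flags P=1 W=1 U=1 S=0
  [2] read 0x30 idx=10: raw=0x32007 flags P=1 W=1 U=1 S=0
  [3] read 0x32 idx=31: raw=0x34007 flags P=1 W=1 U=1 S=0
  → PA=0x34678  (4 entries read)
#2 VA=0x141F678 (r,kernel):
  TLB hit vpn=0x141F → PA=0x34678
#3 VA=0xE8582E09BB1 (r,kernel):
  [0] read 0x22 idx=29: raw=0x38007 flags P=1 W=1 U=1 S=0
  [1] read 0x38 idx=22: raw=0x3C007 flags P=1 W=1 U=1 S=0
  [2] read 0x3C idx=23: raw=0x3E007 flags P=1 W=1 U=1 S=0
  [3] read 0x3E idx=9: raw=0x3F007 flags P=1 W=1 U=1 S=0
  → PA=0x3FBB1  (4 entries read)
#4 VA=0x58042A0D247 (r,kernel):
  [0] read 0x22 idx=11: raw=0x43007 flags P=1 W=1 U=1 S=0
  [1] read 0x43 idx=1: raw=0x47007 flags P=1 W=1 U=1 S=0
  [2] read 0x47 idx=21: raw=0x49007 flags P=1 W=1 U=1 S=0
  [3] read 0x49 idx=13: raw=0x4D007 flags P=1 W=1 U=1 S=0
  → PA=0x4D247  (4 entries read)

TLB: [["0xE8582E09", "0x3F"], ["0x58042A0D", "0x4D"]]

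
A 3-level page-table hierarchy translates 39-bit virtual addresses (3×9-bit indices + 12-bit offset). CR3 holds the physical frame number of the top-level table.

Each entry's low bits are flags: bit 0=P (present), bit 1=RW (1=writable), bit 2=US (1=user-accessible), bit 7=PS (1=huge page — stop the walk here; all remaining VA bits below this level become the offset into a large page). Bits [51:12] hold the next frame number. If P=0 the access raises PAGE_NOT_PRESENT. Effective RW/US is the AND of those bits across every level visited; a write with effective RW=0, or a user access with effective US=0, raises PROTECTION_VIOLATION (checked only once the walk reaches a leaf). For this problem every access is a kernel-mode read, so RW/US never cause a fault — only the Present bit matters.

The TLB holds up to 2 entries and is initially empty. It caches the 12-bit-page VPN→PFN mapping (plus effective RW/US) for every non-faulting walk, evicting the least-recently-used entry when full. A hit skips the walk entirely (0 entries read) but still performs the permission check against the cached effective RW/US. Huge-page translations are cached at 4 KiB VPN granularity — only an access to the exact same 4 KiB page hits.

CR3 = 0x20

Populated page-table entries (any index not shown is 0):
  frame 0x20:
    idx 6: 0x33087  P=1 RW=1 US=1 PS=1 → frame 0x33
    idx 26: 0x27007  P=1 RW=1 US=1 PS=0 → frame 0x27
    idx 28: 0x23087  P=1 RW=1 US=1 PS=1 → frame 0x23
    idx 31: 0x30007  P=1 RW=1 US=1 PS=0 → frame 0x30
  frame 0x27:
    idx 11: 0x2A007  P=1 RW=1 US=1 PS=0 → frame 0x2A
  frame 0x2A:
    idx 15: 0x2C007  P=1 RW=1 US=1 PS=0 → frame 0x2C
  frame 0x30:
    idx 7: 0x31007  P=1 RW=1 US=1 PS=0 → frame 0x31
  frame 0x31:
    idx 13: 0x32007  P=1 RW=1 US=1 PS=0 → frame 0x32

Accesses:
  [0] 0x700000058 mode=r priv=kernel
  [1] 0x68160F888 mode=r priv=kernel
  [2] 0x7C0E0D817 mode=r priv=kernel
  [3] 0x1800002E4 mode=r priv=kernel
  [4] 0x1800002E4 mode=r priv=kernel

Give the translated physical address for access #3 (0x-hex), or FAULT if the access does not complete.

Per-access translation:
#0 VA=0x700000058 (r,kernel):
  lvl0: tbl 0x20, slot 28 ⇒ 0x23087 (P1/RW1/US1/PS1)
  ✓ 0x23058 (huge @L0)  — 1 lookups
#1 VA=0x68160F888 (r,kernel):
  lvl0: tbl 0x20, slot 26 ⇒ 0x27007 (P1/RW1/US1/PS0)
  lvl1: tbl 0x27, slot 11 ⇒ 0x2A007 (P1/RW1/US1/PS0)
  lvl2: tbl 0x2A, slot 15 ⇒ 0x2C007 (P1/RW1/US1/PS0)
  ✓ 0x2C888  — 3 lookups
#2 VA=0x7C0E0D817 (r,kernel):
  lvl0: tbl 0x20, slot 31 ⇒ 0x30007 (P1/RW1/US1/PS0)
  lvl1: tbl 0x30, slot 7 ⇒ 0x31007 (P1/RW1/US1/PS0)
  lvl2: tbl 0x31, slot 13 ⇒ 0x32007 (P1/RW1/US1/PS0)
  ✓ 0x32817  — 3 lookups
#3 VA=0x1800002E4 (r,kernel):
  lvl0: tbl 0x20, slot 6 ⇒ 0x33087 (P1/RW1/US1/PS1)
  ✓ 0x332E4 (huge @L0)  — 1 lookups
#4 VA=0x1800002E4 (r,kernel):
  TLB hit vpn=0x180000 → PA=0x332E4

Access #3 PA: 0x332E4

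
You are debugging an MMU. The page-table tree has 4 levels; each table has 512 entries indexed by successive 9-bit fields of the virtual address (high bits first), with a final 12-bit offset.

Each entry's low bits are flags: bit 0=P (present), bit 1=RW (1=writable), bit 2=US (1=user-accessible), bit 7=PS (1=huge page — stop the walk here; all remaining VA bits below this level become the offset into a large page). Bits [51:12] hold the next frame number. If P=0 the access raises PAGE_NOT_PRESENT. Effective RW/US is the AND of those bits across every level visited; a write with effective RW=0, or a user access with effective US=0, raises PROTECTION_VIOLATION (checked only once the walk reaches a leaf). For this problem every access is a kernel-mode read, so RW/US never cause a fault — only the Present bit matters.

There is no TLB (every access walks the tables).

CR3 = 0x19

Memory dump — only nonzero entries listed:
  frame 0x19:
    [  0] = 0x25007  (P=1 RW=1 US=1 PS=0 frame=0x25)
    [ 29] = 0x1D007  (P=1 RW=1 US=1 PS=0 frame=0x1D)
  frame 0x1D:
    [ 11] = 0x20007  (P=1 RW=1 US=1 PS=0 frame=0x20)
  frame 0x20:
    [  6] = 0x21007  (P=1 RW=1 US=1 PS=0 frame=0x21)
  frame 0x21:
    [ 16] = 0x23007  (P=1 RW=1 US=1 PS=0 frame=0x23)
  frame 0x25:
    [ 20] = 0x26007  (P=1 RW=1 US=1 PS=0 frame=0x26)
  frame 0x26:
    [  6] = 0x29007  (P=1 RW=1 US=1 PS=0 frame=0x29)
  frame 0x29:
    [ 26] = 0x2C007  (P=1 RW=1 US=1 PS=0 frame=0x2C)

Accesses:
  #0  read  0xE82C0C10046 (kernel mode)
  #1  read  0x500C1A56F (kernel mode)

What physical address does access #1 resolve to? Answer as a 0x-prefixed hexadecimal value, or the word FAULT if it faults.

Per-access translation:
#0 VA=0xE82C0C10046 (r,kernel):
  lvl0: tbl 0x19, slot 29 ⇒ 0x1D007 (P1/RW1/US1/PS0)
  lvl1: tbl 0x1D, slot 11 ⇒ 0x20007 (P1/RW1/US1/PS0)
  lvl2: tbl 0x20, slot 6 ⇒ 0x21007 (P1/RW1/US1/PS0)
  lvl3: tbl 0x21, slot 16 ⇒ 0x23007 (P1/RW1/US1/PS0)
  → PA=0x23046  (4 entries read)
#1 VA=0x500C1A56F (r,kernel):
  lvl0: tbl 0x19, slot 0 ⇒ 0x25007 (P1/RW1/US1/PS0)
  lvl1: tbl 0x25, slot 20 ⇒ 0x26007 (P1/RW1/US1/PS0)
  lvl2: tbl 0x26, slot 6 ⇒ 0x29007 (P1/RW1/US1/PS0)
  lvl3: tbl 0x29, slot 26 ⇒ 0x2C007 (P1/RW1/US1/PS0)
  → PA=0x2C56F  (4 entries read)

Access #1 PA: 0x2C56F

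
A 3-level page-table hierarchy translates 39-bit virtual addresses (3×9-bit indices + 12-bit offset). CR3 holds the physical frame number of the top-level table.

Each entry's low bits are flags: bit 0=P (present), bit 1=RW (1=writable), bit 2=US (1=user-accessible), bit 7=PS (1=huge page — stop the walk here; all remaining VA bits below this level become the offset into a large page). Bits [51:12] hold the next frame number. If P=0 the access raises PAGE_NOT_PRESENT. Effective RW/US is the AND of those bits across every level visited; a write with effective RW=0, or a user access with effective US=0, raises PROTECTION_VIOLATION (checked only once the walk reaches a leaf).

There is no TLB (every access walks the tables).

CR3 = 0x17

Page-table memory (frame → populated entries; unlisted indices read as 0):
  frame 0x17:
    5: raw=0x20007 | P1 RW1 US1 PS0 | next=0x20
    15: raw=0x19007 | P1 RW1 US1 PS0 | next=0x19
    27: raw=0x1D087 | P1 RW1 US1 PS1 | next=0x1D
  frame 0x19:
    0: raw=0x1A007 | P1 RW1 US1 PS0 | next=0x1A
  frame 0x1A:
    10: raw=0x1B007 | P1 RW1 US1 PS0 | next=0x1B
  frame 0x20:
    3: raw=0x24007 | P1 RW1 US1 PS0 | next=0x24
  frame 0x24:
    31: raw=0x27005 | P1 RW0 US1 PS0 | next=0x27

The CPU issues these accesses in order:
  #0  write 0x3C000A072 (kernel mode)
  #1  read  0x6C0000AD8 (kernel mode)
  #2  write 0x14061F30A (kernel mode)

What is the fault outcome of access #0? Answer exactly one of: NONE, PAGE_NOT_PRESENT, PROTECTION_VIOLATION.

Trace:
#0 VA=0x3C000A072 (w,kernel):
  lvl0: tbl 0x17, slot 15 ⇒ 0x19007 (P1/RW1/US1/PS0)
  lvl1: tbl 0x19, slot 0 ⇒ 0x1A007 (P1/RW1/US1/PS0)
  lvl2: tbl 0x1A, slot 10 ⇒ 0x1B007 (P1/RW1/US1/PS0)
  ✓ 0x1B072  — 3 lookups
#1 VA=0x6C0000AD8 (r,kernel):
  lvl0: tbl 0x17, slot 27 ⇒ 0x1D087 (P1/RW1/US1/PS1)
  ✓ 0x1DAD8 (huge @L0)  — 1 lookups
#2 VA=0x14061F30A (w,kernel):
  lvl0: tbl 0x17, slot 5 ⇒ 0x20007 (P1/RW1/US1/PS0)
  lvl1: tbl 0x20, slot 3 ⇒ 0x24007 (P1/RW1/US1/PS0)
  lvl2: tbl 0x24, slot 31 ⇒ 0x27005 (P1/RW0/US1/PS0)
  ⇒ fault: PROTECTION_VIOLATION  — 3 lookups

Access #0 fault: NONE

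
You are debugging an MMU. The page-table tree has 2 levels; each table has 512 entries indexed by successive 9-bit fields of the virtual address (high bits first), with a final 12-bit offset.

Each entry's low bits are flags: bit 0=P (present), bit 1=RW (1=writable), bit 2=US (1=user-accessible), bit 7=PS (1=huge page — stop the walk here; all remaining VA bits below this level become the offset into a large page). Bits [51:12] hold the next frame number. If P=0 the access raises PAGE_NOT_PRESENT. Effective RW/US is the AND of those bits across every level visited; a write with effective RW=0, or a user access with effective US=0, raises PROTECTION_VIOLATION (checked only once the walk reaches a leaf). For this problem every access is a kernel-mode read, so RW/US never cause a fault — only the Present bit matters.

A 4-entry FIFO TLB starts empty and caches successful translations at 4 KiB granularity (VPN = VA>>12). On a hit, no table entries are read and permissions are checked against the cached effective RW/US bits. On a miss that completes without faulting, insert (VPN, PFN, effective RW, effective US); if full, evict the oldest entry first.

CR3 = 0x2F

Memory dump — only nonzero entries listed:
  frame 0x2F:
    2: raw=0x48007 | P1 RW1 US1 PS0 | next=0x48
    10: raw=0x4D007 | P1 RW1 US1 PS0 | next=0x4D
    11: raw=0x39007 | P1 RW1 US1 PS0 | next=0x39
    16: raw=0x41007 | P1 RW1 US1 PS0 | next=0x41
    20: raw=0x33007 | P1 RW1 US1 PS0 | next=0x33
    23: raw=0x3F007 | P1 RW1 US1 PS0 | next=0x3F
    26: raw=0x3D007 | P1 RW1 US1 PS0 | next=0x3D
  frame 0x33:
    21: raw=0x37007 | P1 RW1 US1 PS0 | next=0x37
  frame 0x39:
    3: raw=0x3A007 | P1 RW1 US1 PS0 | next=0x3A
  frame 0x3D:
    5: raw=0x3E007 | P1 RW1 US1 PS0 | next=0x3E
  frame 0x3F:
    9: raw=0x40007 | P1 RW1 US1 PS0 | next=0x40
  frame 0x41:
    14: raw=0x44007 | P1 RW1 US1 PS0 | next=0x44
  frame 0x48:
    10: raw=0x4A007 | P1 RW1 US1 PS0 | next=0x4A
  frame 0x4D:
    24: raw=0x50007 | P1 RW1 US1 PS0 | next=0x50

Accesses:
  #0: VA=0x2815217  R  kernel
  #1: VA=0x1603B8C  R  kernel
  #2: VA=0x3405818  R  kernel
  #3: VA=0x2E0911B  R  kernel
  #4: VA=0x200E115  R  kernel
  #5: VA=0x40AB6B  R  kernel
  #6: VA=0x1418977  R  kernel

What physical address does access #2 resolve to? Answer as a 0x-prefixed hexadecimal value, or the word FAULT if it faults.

Walk each access:
#0 VA=0x2815217 (r,kernel):
  L0: frame=0x2F idx=20 entry=0x33007 [P=1 RW=1 US=1 PS=0]
  L1: frame=0x33 idx=21 entry=0x37007 [P=1 RW=1 US=1 PS=0]
  → PA=0x37217  (2 entries read)
#1 VA=0x1603B8C (r,kernel):
  L0: frame=0x2F idx=11 entry=0x39007 [P=1 RW=1 US=1 PS=0]
  L1: frame=0x39 idx=3 entry=0x3A007 [P=1 RW=1 US=1 PS=0]
  → PA=0x3AB8C  (2 entries read)
#2 VA=0x3405818 (r,kernel):
  L0: frame=0x2F idx=26 entry=0x3D007 [P=1 RW=1 US=1 PS=0]
  L1: frame=0x3D idx=5 entry=0x3E007 [P=1 RW=1 US=1 PS=0]
  → PA=0x3E818  (2 entries read)
#3 VA=0x2E0911B (r,kernel):
  L0: frame=0x2F idx=23 entry=0x3F007 [P=1 RW=1 US=1 PS=0]
  L1: frame=0x3F idx=9 entry=0x40007 [P=1 RW=1 US=1 PS=0]
  → PA=0x4011B  (2 entries read)
#4 VA=0x200E115 (r,kernel):
  L0: frame=0x2F idx=16 entry=0x41007 [P=1 RW=1 US=1 PS=0]
  L1: frame=0x41 idx=14 entry=0x44007 [P=1 RW=1 US=1 PS=0]
  → PA=0x44115  (2 entries read)
#5 VA=0x40AB6B (r,kernel):
  L0: frame=0x2F idx=2 entry=0x48007 [P=1 RW=1 US=1 PS=0]
  L1: frame=0x48 idx=10 entry=0x4A007 [P=1 RW=1 US=1 PS=0]
  → PA=0x4AB6B  (2 entries read)
#6 VA=0x1418977 (r,kernel):
  L0: frame=0x2F idx=10 entry=0x4D007 [P=1 RW=1 US=1 PS=0]
  L1: frame=0x4D idx=24 entry=0x50007 [P=1 RW=1 US=1 PS=0]
  → PA=0x50977  (2 entries read)

Access #2 PA: 0x3E818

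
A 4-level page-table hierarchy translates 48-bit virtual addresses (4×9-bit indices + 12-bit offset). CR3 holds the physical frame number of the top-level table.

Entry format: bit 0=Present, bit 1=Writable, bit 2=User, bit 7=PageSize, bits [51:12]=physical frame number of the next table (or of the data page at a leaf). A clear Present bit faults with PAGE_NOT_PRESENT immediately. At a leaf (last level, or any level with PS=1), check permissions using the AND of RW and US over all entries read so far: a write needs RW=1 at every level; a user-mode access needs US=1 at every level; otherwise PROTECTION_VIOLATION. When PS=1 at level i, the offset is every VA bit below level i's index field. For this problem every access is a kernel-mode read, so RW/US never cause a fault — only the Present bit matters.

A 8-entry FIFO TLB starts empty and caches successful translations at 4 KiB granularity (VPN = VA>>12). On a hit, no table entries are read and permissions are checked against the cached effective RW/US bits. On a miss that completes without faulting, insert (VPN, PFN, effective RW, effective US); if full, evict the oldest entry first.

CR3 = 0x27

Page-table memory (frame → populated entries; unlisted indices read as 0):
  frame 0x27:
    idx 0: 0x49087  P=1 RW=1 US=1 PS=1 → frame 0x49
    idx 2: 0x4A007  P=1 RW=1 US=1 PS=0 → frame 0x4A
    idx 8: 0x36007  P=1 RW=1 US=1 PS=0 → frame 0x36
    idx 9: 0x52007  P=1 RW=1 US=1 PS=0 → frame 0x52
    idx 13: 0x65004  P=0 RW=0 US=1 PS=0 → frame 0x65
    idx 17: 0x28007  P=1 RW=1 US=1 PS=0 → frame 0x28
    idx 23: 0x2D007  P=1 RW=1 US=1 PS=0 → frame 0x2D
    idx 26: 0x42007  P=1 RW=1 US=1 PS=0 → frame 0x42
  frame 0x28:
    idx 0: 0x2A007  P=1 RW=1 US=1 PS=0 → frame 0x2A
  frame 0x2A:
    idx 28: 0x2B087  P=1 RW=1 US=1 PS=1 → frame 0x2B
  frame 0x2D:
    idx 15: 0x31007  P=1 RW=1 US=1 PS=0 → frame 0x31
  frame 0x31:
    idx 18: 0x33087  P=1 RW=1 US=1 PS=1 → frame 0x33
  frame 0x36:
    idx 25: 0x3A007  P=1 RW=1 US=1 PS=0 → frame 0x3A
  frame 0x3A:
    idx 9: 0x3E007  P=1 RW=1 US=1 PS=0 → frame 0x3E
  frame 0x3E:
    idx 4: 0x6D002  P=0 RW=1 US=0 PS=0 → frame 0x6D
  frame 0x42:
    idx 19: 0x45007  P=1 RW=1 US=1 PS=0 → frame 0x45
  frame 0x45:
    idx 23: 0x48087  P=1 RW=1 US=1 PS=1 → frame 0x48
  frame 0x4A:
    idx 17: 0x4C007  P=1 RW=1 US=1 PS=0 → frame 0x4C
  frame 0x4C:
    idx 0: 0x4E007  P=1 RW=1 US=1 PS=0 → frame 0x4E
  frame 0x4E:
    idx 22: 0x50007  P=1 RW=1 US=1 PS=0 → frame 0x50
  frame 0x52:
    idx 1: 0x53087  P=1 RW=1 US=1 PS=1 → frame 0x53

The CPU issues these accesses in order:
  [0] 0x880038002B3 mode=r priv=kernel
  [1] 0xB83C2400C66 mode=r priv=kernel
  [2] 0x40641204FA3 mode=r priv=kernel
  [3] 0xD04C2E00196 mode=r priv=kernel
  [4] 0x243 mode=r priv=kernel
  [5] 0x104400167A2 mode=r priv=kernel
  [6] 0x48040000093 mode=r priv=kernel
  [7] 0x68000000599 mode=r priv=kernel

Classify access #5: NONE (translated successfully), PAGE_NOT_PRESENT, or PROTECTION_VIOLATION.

Per-access translation:
#0 VA=0x880038002B3 (r,kernel):
  L0 @0x27[17] → 0x28007  P=1,RW=1,US=1,PS=0
  L1 @0x28[0] → 0x2A007  P=1,RW=1,US=1,PS=0
  L2 @0x2A[28] → 0x2B087  P=1,RW=1,US=1,PS=1
  ⇒ phys 0x2B2B3 (huge @L2)  [3 reads]
#1 VA=0xB83C2400C66 (r,kernel):
  L0 @0x27[23] → 0x2D007  P=1,RW=1,US=1,PS=0
  L1 @0x2D[15] → 0x31007  P=1,RW=1,US=1,PS=0
  L2 @0x31[18] → 0x33087  P=1,RW=1,US=1,PS=1
  ⇒ phys 0x33C66 (huge @L2)  [3 reads]
#2 VA=0x40641204FA3 (r,kernel):
  L0 @0x27[8] → 0x36007  P=1,RW=1,US=1,PS=0
  L1 @0x36[25] → 0x3A007  P=1,RW=1,US=1,PS=0
  L2 @0x3A[9] → 0x3E007  P=1,RW=1,US=1,PS=0
  L3 @0x3E[4] → 0x6D002  P=0,RW=1,US=0,PS=0
  ✗ PAGE_NOT_PRESENT  [4 reads]
#3 VA=0xD04C2E00196 (r,kernel):
  L0 @0x27[26] → 0x42007  P=1,RW=1,US=1,PS=0
  L1 @0x42[19] → 0x45007  P=1,RW=1,US=1,PS=0
  L2 @0x45[23] → 0x48087  P=1,RW=1,US=1,PS=1
  ⇒ phys 0x48196 (huge @L2)  [3 reads]
#4 VA=0x243 (r,kernel):
  L0 @0x27[0] → 0x49087  P=1,RW=1,US=1,PS=1
  ⇒ phys 0x49243 (huge @L0)  [1 reads]
#5 VA=0x104400167A2 (r,kernel):
  L0 @0x27[2] → 0x4A007  P=1,RW=1,US=1,PS=0
  L1 @0x4A[17] → 0x4C007  P=1,RW=1,US=1,PS=0
  L2 @0x4C[0] → 0x4E007  P=1,RW=1,US=1,PS=0
  L3 @0x4E[22] → 0x50007  P=1,RW=1,US=1,PS=0
  ⇒ phys 0x507A2  [4 reads]
#6 VA=0x48040000093 (r,kernel):
  L0 @0x27[9] → 0x52007  P=1,RW=1,US=1,PS=0
  L1 @0x52[1] → 0x53087  P=1,RW=1,US=1,PS=1
  ⇒ phys 0x53093 (huge @L1)  [2 reads]
#7 VA=0x68000000599 (r,kernel):
  L0 @0x27[13] → 0x65004  P=0,RW=0,US=1,PS=0
  ✗ PAGE_NOT_PRESENT  [1 reads]

Access #5 fault: NONE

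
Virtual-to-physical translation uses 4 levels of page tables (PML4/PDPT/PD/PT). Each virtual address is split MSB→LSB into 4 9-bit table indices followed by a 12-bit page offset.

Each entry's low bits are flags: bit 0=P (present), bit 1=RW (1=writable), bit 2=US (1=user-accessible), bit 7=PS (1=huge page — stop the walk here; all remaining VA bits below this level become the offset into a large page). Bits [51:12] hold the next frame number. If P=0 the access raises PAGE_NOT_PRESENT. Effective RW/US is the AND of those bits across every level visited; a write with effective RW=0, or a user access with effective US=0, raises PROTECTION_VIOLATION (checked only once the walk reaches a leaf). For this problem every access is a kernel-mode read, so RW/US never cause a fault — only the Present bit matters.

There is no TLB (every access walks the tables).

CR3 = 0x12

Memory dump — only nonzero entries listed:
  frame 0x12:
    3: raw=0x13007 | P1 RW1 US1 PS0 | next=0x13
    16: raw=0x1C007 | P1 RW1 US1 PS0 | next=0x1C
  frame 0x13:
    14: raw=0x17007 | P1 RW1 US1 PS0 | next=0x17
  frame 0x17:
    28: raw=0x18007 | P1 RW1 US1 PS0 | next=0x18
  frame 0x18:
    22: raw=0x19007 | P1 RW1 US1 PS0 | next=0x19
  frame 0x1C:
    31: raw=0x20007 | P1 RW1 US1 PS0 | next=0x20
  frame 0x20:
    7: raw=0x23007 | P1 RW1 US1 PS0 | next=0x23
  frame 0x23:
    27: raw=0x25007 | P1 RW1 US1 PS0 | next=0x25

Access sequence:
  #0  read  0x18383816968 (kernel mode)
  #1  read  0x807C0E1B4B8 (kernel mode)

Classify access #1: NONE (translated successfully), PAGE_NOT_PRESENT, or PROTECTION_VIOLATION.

Walk each access:
#0 VA=0x18383816968 (r,kernel):
  [0] read 0x12 idx=3: raw=0x13007 flags P=1 W=1 U=1 S=0
  [1] read 0x13 idx=14: raw=0x17007 flags P=1 W=1 U=1 S=0
  [2] read 0x17 idx=28: raw=0x18007 flags P=1 W=1 U=1 S=0
  [3] read 0x18 idx=22: raw=0x19007 flags P=1 W=1 U=1 S=0
  → PA=0x19968  (4 entries read)
#1 VA=0x807C0E1B4B8 (r,kernel):
  [0] read 0x12 idx=16: raw=0x1C007 flags P=1 W=1 U=1 S=0
  [1] read 0x1C idx=31: raw=0x20007 flags P=1 W=1 U=1 S=0
  [2] read 0x20 idx=7: raw=0x23007 flags P=1 W=1 U=1 S=0
  [3] read 0x23 idx=27: raw=0x25007 flags P=1 W=1 U=1 S=0
  → PA=0x254B8  (4 entries read)

Access #1 fault: NONE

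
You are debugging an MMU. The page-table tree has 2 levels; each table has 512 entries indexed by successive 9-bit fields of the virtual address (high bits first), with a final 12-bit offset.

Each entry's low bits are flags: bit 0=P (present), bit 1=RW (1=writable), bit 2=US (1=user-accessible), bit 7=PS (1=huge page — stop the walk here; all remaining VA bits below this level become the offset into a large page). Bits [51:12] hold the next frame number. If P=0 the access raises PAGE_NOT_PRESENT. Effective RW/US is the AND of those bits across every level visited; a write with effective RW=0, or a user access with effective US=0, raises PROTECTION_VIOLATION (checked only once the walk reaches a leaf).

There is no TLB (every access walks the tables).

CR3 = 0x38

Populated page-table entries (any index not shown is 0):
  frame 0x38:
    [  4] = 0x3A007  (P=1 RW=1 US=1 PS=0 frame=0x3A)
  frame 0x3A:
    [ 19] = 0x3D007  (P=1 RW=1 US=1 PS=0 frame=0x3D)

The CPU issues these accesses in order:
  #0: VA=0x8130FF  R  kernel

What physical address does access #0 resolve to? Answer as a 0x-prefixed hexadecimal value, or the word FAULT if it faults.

Per-access translation:
#0 VA=0x8130FF (r,kernel):
  [0] read 0x38 idx=4: raw=0x3A007 flags P=1 W=1 U=1 S=0
  [1] read 0x3A idx=19: raw=0x3D007 flags P=1 W=1 U=1 S=0
  → PA=0x3D0FF  (2 entries read)

Access #0 PA: 0x3D0FF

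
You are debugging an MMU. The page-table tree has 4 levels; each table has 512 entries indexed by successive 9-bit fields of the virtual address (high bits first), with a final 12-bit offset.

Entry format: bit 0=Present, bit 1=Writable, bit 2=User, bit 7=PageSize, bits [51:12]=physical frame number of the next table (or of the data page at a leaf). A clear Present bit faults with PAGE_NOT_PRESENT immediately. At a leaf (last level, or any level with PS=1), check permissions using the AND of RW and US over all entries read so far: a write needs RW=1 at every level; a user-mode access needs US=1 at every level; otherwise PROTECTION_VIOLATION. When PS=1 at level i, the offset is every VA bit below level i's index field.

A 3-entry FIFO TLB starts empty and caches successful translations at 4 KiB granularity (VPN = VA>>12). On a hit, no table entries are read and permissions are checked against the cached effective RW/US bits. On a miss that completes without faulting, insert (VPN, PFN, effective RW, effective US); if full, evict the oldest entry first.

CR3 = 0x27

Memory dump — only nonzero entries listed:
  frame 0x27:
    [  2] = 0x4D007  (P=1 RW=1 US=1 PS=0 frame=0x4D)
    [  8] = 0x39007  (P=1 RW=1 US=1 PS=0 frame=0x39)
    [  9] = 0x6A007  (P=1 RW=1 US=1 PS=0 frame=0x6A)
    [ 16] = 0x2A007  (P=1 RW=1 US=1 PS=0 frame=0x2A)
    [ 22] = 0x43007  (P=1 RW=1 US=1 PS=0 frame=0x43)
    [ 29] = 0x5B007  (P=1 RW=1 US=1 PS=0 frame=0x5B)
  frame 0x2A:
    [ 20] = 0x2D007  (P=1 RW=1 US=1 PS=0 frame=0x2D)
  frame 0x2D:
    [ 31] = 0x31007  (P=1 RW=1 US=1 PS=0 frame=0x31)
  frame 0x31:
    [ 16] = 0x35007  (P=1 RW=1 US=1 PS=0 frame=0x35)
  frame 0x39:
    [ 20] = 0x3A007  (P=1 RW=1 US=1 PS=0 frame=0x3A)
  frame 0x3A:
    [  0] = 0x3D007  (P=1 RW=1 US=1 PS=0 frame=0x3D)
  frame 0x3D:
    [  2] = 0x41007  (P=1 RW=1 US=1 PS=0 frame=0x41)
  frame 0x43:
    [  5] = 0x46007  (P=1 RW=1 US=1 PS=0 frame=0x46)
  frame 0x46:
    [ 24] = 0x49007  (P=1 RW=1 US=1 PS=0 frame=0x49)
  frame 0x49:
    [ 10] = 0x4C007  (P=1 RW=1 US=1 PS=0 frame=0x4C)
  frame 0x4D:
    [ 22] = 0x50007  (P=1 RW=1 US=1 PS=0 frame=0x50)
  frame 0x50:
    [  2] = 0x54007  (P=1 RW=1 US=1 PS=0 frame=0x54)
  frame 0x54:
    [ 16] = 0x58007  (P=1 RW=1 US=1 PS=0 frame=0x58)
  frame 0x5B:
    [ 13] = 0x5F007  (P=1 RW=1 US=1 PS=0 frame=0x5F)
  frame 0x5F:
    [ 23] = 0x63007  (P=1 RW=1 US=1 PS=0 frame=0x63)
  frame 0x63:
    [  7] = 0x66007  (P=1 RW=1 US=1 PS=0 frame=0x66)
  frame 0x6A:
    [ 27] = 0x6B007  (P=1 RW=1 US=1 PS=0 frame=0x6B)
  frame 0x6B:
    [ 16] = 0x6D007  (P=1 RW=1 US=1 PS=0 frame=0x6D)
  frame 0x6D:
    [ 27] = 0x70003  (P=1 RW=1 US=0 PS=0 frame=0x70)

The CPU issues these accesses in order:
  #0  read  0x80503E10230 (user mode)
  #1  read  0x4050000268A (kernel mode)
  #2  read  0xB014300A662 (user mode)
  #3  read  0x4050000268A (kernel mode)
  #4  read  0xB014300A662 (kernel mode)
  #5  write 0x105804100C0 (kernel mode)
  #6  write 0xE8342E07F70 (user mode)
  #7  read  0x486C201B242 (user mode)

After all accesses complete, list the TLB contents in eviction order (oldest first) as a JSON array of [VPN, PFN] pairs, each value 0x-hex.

Trace:
#0 VA=0x80503E10230 (r,user):
  [0] read 0x27 idx=16: raw=0x2A007 flags P=1 W=1 U=1 S=0
  [1] read 0x2A idx=20: raw=0x2D007 flags P=1 W=1 U=1 S=0
  [2] read 0x2D idx=31: raw=0x31007 flags P=1 W=1 U=1 S=0
  [3] read 0x31 idx=16: raw=0x35007 flags P=1 W=1 U=1 S=0
  ✓ 0x35230  — 4 lookups
#1 VA=0x4050000268A (r,kernel):
  [0] read 0x27 idx=8: raw=0x39007 flags P=1 W=1 U=1 S=0
  [1] read 0x39 idx=20: raw=0x3A007 flags P=1 W=1 U=1 S=0
  [2] read 0x3A idx=0: raw=0x3D007 flags P=1 W=1 U=1 S=0
  [3] read 0x3D idx=2: raw=0x41007 flags P=1 W=1 U=1 S=0
  ✓ 0x4168A  — 4 lookups
#2 VA=0xB014300A662 (r,user):
  [0] read 0x27 idx=22: raw=0x43007 flags P=1 W=1 U=1 S=0
  [1] read 0x43 idx=5: raw=0x46007 flags P=1 W=1 U=1 S=0
  [2] read 0x46 idx=24: raw=0x49007 flags P=1 W=1 U=1 S=0
  [3] read 0x49 idx=10: raw=0x4C007 flags P=1 W=1 U=1 S=0
  ✓ 0x4C662  — 4 lookups
#3 VA=0x4050000268A (r,kernel):
  TLB hit vpn=0x40500002 → PA=0x4168A
#4 VA=0xB014300A662 (r,kernel):
  TLB hit vpn=0xB014300A → PA=0x4C662
#5 VA=0x105804100C0 (w,kernel):
  [0] read 0x27 idx=2: raw=0x4D007 flags P=1 W=1 U=1 S=0
  [1] read 0x4D idx=22: raw=0x50007 flags P=1 W=1 U=1 S=0
  [2] read 0x50 idx=2: raw=0x54007 flags P=1 W=1 U=1 S=0
  [3] read 0x54 idx=16: raw=0x58007 flags P=1 W=1 U=1 S=0
  ✓ 0x580C0  — 4 lookups
#6 VA=0xE8342E07F70 (w,user):
  [0] read 0x27 idx=29: raw=0x5B007 flags P=1 W=1 U=1 S=0
  [1] read 0x5B idx=13: raw=0x5F007 flags P=1 W=1 U=1 S=0
  [2] read 0x5F idx=23: raw=0x63007 flags P=1 W=1 U=1 S=0
  [3] read 0x63 idx=7: raw=0x66007 flags P=1 W=1 U=1 S=0
  ✓ 0x66F70  — 4 lookups
#7 VA=0x486C201B242 (r,user):
  [0] read 0x27 idx=9: raw=0x6A007 flags P=1 W=1 U=1 S=0
  [1] read 0x6A idx=27: raw=0x6B007 flags P=1 W=1 U=1 S=0
  [2] read 0x6B idx=16: raw=0x6D007 flags P=1 W=1 U=1 S=0
  [3] read 0x6D idx=27: raw=0x70003 flags P=1 W=1 U=0 S=0
  ⇒ fault: PROTECTION_VIOLATION  — 4 lookups

TLB: [["0xB014300A", "0x4C"], ["0x10580410", "0x58"], ["0xE8342E07", "0x66"]]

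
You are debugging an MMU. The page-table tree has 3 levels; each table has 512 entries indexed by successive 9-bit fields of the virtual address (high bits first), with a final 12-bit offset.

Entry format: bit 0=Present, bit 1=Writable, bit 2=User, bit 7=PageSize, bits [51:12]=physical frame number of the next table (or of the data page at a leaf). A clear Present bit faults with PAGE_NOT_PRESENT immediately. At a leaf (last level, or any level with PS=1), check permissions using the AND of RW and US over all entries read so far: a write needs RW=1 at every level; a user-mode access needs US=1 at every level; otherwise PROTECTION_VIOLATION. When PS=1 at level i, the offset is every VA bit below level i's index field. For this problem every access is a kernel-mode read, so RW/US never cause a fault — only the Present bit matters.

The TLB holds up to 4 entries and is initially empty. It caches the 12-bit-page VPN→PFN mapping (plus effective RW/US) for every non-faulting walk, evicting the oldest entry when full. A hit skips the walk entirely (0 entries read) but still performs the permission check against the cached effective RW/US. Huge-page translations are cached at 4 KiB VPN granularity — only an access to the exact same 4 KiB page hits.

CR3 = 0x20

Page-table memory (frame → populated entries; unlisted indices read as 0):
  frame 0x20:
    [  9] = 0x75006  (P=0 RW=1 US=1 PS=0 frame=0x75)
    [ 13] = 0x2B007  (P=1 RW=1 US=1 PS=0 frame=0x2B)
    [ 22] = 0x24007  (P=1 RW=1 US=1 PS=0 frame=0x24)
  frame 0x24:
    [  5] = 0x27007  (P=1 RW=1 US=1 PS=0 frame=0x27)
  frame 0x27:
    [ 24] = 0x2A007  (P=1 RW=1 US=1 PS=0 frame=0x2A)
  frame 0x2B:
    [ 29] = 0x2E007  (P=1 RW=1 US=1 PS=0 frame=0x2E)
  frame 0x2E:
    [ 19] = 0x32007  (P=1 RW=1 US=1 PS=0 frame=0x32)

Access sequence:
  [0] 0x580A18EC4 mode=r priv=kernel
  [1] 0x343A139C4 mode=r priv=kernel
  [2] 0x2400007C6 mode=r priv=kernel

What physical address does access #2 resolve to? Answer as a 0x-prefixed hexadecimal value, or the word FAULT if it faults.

Walk each access:
#0 VA=0x580A18EC4 (r,kernel):
  L0 @0x20[22] → 0x24007  P=1,RW=1,US=1,PS=0
  L1 @0x24[5] → 0x27007  P=1,RW=1,US=1,PS=0
  L2 @0x27[24] → 0x2A007  P=1,RW=1,US=1,PS=0
  → PA=0x2AEC4  (3 entries read)
#1 VA=0x343A139C4 (r,kernel):
  L0 @0x20[13] → 0x2B007  P=1,RW=1,US=1,PS=0
  L1 @0x2B[29] → 0x2E007  P=1,RW=1,US=1,PS=0
  L2 @0x2E[19] → 0x32007  P=1,RW=1,US=1,PS=0
  → PA=0x329C4  (3 entries read)
#2 VA=0x2400007C6 (r,kernel):
  L0 @0x20[9] → 0x75006  P=0,RW=1,US=1,PS=0
  ⇒ fault: PAGE_NOT_PRESENT  — 1 lookups

Access #2 PA: FAULT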